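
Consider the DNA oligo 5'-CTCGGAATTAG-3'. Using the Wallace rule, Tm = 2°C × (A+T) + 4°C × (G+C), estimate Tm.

Counting bases: T=3, G=3, C=2, A=3
A+T = 6, G+C = 5
Tm = 2×6 + 4×5 = 32°C

32°C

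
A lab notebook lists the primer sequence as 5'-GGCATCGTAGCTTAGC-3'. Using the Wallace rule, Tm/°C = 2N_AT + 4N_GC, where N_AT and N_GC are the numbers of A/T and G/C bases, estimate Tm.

50°C

Counting bases: C=4, A=3, T=4, G=5
A+T = 7, G+C = 9
Tm = 2(7) + 4(9) = 14 + 36 = 50°C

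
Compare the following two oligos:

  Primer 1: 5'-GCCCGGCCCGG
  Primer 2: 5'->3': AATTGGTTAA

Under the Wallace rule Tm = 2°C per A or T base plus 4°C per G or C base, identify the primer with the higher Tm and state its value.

Primer 1, 44°C

Primer 1: A+T=0, G+C=11 → Tm = 2(0)+4(11) = 44°C
Primer 2: A+T=8, G+C=2 → Tm = 2(8)+4(2) = 24°C
44°C vs 24°C → primer 1 is higher.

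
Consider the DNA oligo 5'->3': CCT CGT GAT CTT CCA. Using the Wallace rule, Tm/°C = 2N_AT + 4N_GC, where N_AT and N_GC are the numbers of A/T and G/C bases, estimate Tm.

Counting bases: G=2, C=6, T=5, A=2
So N_AT = 7 and N_GC = 8.
Tm = 4·8 + 2·7 = 32 + 14 = 46°C

46°C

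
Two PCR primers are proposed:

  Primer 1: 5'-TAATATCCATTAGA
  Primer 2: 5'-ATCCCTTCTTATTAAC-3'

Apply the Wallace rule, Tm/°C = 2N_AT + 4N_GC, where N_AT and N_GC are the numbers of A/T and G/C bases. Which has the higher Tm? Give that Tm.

Primer 1: A+T=11, G+C=3 → Tm = 2(11)+4(3) = 34°C
Primer 2: A+T=11, G+C=5 → Tm = 2(11)+4(5) = 42°C
34°C vs 42°C → primer 2 is higher.

Primer 2, 42°C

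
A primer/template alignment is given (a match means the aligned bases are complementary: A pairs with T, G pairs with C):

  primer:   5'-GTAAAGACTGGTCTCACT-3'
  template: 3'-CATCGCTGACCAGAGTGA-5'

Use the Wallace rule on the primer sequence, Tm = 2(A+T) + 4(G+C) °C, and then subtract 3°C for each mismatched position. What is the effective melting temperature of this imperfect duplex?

46°C

Primer base counts: A=5, T=5, G=4, C=4 → A+T=10, G+C=8
Perfect-match Tm = 2(10) + 4(8) = 20 + 32 = 52°C
Mismatches (positions where the bases are not complementary): 2 (at positions 4, 5)
Effective Tm = 52 − 2×3 = 52 − 6 = 46°C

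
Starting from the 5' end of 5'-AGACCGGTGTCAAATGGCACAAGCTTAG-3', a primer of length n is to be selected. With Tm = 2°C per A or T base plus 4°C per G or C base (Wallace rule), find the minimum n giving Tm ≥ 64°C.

n = 21

First 20 bases: AGACCGGTGTCAAATGGCAC → Tm = 62°C (< 64°C)
First 21 bases: AGACCGGTGTCAAATGGCACA → Tm = 64°C (≥ 64°C)
Each additional base adds 2°C (A/T) or 4°C (G/C), so Tm is non-decreasing in n; n = 21 is the first length to reach 64°C.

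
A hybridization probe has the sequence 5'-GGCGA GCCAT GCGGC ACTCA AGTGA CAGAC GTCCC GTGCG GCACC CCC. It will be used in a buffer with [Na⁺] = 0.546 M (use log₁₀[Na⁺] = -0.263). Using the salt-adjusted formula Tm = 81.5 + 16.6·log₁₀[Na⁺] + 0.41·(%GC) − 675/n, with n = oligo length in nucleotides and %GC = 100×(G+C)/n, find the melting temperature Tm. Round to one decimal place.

Length n = 48. Scanning the sequence gives A=9, C=19, T=5, G=15.
G+C = 34, so %GC = 34/48 × 100 = 70.833%
Salt term: 16.6 × (-0.263) = -4.366
GC term: 0.41 × 70.833 = 29.042; length term: −675/48 = −14.062
Tm = 81.5 + (-4.366) + 29.042 − 14.062 = 92.114 → 92.1°C

92.1°C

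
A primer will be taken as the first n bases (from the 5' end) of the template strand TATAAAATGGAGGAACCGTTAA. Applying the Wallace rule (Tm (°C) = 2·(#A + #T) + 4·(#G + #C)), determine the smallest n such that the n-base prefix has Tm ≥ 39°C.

n = 16

First 15 bases: TATAAAATGGAGGAA → Tm = 38°C (< 39°C)
First 16 bases: TATAAAATGGAGGAAC → Tm = 42°C (≥ 39°C)
Since every base adds ≥2°C, Tm only increases with n, so the threshold is first crossed at n = 16.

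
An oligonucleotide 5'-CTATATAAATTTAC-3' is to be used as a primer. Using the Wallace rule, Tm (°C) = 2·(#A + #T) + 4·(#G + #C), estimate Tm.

C=2, A=6, T=6, G=0
AT pairs contribute 12, GC pairs contribute 2.
Tm = 2(12) + 4(2) = 24 + 8 = 32°C

32°C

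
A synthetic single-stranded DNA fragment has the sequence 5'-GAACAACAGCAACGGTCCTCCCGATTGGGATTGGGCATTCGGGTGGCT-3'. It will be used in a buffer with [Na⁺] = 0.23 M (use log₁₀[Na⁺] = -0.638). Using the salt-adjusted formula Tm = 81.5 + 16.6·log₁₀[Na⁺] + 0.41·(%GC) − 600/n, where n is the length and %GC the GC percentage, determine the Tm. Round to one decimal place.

82.3°C

Length n = 48. Scanning the sequence gives A=10, T=10, G=16, C=12.
G+C = 28, so %GC = 28/48 × 100 = 58.333%
Salt term: 16.6 × (-0.638) = -10.591
GC term: 0.41 × 58.333 = 23.917; length term: −600/48 = −12.5
Tm = 81.5 + (-10.591) + 23.917 − 12.5 = 82.326 → 82.3°C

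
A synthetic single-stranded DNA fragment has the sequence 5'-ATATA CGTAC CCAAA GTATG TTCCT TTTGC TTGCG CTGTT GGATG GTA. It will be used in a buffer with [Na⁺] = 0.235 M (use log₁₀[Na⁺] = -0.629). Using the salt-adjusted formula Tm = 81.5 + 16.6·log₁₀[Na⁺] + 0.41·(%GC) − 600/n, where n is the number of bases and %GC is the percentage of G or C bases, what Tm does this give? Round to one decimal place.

75.6°C

Length n = 48. Scanning the sequence gives A=10, G=11, T=18, C=9.
G+C = 20, so %GC = 20/48 × 100 = 41.667%
Salt term: 16.6 × (-0.629) = -10.441
GC term: 0.41 × 41.667 = 17.083; length term: −600/48 = −12.5
Tm = 81.5 + (-10.441) + 17.083 − 12.5 = 75.642 → 75.6°C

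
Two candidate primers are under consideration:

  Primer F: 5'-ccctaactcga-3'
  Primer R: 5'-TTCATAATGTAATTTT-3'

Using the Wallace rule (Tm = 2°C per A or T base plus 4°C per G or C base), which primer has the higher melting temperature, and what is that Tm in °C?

Primer F: A+T=5, G+C=6 → Tm = 2(5)+4(6) = 34°C
Primer R: A+T=14, G+C=2 → Tm = 2(14)+4(2) = 36°C
34°C vs 36°C → primer R is higher.

Primer R, 36°C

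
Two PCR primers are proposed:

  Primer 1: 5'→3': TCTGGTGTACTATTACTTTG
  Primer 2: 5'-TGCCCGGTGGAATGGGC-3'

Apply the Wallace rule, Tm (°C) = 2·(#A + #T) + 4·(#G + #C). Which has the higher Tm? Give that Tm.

Primer 1: A+T=13, G+C=7 → Tm = 2(13)+4(7) = 54°C
Primer 2: A+T=5, G+C=12 → Tm = 2(5)+4(12) = 58°C
54°C vs 58°C → primer 2 is higher.

Primer 2, 58°C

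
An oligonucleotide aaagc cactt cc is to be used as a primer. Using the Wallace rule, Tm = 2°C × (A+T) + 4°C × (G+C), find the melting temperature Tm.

36°C

Scanning the sequence gives A=4, G=1, C=5, T=2.
A+T = 6, G+C = 6
Tm = 2(6) + 4(6) = 12 + 24 = 36°C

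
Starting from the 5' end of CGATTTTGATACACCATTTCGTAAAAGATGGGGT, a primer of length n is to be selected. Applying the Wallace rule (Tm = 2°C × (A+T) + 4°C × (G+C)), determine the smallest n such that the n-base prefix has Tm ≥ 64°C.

First 23 bases: CGATTTTGATACACCATTTCGTA → Tm = 62°C (< 64°C)
First 24 bases: CGATTTTGATACACCATTTCGTAA → Tm = 64°C (≥ 64°C)
Each additional base adds 2°C (A/T) or 4°C (G/C), so Tm is non-decreasing in n; n = 24 is the first length to reach 64°C.

n = 24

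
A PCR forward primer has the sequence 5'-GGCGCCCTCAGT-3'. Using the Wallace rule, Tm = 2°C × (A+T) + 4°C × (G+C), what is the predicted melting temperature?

42°C

Scanning the sequence gives C=5, A=1, G=4, T=2.
AT pairs contribute 3, GC pairs contribute 9.
Tm = 2(3) + 4(9) = 6 + 36 = 42°C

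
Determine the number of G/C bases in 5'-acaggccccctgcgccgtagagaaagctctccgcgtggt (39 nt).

26

Scanning the sequence gives C=14, T=6, A=7, G=12.
G+C = 12 + 14 = 26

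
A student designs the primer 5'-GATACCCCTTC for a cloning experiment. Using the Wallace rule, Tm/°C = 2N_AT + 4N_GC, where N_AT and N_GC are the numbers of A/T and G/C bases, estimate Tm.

Counting bases: C=5, T=3, A=2, G=1
So N_AT = 5 and N_GC = 6.
Tm = 4·6 + 2·5 = 24 + 10 = 34°C

34°C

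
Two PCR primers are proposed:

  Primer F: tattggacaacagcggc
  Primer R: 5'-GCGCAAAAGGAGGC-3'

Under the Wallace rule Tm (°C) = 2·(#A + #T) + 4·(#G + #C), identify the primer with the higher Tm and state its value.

Primer F, 52°C

Primer F: A+T=8, G+C=9 → Tm = 2(8)+4(9) = 52°C
Primer R: A+T=5, G+C=9 → Tm = 2(5)+4(9) = 46°C
52°C vs 46°C → primer F is higher.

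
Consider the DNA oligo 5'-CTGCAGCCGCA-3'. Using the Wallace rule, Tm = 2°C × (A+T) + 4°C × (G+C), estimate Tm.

Base counts: G=3, A=2, T=1, C=5
A+T = 3, G+C = 8
Tm = 2(3) + 4(8) = 6 + 32 = 38°C

38°C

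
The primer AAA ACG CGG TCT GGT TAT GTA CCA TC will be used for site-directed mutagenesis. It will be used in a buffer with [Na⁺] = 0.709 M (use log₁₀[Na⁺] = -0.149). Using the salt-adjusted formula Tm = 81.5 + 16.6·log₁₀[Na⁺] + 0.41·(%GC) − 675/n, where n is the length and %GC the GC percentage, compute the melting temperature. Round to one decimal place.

72.0°C

Length n = 26. Base counts: T=7, A=7, G=6, C=6
G+C = 12, so %GC = 12/26 × 100 = 46.154%
Salt term: 16.6 × (-0.149) = -2.473
GC term: 0.41 × 46.154 = 18.923; length term: −675/26 = −25.962
Tm = 81.5 + (-2.473) + 18.923 − 25.962 = 71.988 → 72.0°C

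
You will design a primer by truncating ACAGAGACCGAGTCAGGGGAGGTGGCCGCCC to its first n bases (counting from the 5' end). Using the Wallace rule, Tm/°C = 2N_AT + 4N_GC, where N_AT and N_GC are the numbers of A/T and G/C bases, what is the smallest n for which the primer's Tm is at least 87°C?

n = 27

First 26 bases: ACAGAGACCGAGTCAGGGGAGGTGGC → Tm = 86°C (< 87°C)
First 27 bases: ACAGAGACCGAGTCAGGGGAGGTGGCC → Tm = 90°C (≥ 87°C)
Since every base adds ≥2°C, Tm only increases with n, so the threshold is first crossed at n = 27.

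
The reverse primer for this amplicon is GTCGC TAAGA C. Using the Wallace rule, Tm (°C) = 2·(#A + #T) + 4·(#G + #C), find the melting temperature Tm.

A=3, G=3, T=2, C=3
A+T = 5, G+C = 6
Tm = 4·6 + 2·5 = 24 + 10 = 34°C

34°C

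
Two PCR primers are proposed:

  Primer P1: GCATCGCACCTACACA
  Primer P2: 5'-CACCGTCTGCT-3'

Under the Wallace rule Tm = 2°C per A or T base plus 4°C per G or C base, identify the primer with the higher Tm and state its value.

Primer P1: A+T=7, G+C=9 → Tm = 2(7)+4(9) = 50°C
Primer P2: A+T=4, G+C=7 → Tm = 2(4)+4(7) = 36°C
50°C vs 36°C → primer P1 is higher.

Primer P1, 50°C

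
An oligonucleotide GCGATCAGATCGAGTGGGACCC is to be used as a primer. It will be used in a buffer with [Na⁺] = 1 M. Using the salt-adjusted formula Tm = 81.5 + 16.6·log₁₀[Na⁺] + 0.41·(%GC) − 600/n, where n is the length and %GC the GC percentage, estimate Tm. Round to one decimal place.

80.3°C

Length n = 22. T=3, G=8, C=6, A=5
G+C = 14, so %GC = 14/22 × 100 = 63.636%
Salt term: 16.6 × (0) = 0
GC term: 0.41 × 63.636 = 26.091; length term: −600/22 = −27.273
Tm = 81.5 + (0) + 26.091 − 27.273 = 80.318 → 80.3°C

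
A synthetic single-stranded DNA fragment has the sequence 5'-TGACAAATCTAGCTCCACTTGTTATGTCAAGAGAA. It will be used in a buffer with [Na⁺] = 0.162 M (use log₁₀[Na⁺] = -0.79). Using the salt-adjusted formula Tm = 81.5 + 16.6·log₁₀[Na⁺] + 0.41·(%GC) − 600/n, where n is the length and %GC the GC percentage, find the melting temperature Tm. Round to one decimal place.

Length n = 35. T=10, A=12, G=6, C=7
G+C = 13, so %GC = 13/35 × 100 = 37.143%
Salt term: 16.6 × (-0.79) = -13.114
GC term: 0.41 × 37.143 = 15.229; length term: −600/35 = −17.143
Tm = 81.5 + (-13.114) + 15.229 − 17.143 = 66.472 → 66.5°C

66.5°C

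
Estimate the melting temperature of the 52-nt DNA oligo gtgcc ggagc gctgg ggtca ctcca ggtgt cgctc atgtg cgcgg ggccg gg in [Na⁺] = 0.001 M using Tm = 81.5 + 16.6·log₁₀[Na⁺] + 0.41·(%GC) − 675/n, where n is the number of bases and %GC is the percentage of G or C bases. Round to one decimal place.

Length n = 52. T=9, A=4, C=15, G=24
G+C = 39, so %GC = 39/52 × 100 = 75%
Salt term: 16.6 × (-3) = -49.8
GC term: 0.41 × 75 = 30.75; length term: −675/52 = −12.981
Tm = 81.5 + (-49.8) + 30.75 − 12.981 = 49.469 → 49.5°C

49.5°C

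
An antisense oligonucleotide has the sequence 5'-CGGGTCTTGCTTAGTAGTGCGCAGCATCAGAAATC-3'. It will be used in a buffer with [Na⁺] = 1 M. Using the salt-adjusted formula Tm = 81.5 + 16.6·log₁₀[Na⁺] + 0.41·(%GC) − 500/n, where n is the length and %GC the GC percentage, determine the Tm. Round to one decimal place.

Length n = 35. Counting bases: T=9, A=8, C=8, G=10
G+C = 18, so %GC = 18/35 × 100 = 51.429%
Salt term: 16.6 × (0) = 0
GC term: 0.41 × 51.429 = 21.086; length term: −500/35 = −14.286
Tm = 81.5 + (0) + 21.086 − 14.286 = 88.3 → 88.3°C

88.3°C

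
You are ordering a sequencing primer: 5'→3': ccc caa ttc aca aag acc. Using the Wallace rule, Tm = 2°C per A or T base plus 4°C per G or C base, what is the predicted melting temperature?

54°C

Scanning the sequence gives C=8, A=7, T=2, G=1.
So N_AT = 9 and N_GC = 9.
Tm = 4·9 + 2·9 = 36 + 18 = 54°C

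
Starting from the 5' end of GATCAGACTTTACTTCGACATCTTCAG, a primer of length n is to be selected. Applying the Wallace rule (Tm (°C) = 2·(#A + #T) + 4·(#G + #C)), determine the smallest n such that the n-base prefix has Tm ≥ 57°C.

First 20 bases: GATCAGACTTTACTTCGACA → Tm = 56°C (< 57°C)
First 21 bases: GATCAGACTTTACTTCGACAT → Tm = 58°C (≥ 57°C)
Since every base adds ≥2°C, Tm only increases with n, so the threshold is first crossed at n = 21.

n = 21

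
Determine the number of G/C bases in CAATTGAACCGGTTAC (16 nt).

Counting bases: G=3, A=5, T=4, C=4
G+C = 3 + 4 = 7

7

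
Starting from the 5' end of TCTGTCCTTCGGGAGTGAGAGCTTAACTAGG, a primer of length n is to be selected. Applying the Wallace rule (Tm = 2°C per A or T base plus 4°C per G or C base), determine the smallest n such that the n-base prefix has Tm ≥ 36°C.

n = 12

First 11 bases: TCTGTCCTTCG → Tm = 34°C (< 36°C)
First 12 bases: TCTGTCCTTCGG → Tm = 38°C (≥ 36°C)
Since every base adds ≥2°C, Tm only increases with n, so the threshold is first crossed at n = 12.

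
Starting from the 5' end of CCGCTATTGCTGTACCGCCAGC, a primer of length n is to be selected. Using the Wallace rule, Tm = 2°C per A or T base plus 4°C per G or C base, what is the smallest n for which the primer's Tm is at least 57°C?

n = 18

First 17 bases: CCGCTATTGCTGTACCG → Tm = 54°C (< 57°C)
First 18 bases: CCGCTATTGCTGTACCGC → Tm = 58°C (≥ 57°C)
Since every base adds ≥2°C, Tm only increases with n, so the threshold is first crossed at n = 18.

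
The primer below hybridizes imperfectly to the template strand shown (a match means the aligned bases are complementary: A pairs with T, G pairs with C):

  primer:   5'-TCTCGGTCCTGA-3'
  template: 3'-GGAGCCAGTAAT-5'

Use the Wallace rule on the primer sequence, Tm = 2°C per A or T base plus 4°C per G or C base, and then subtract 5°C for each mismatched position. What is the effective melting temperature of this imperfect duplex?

23°C

Primer base counts: A=1, T=4, G=3, C=4 → A+T=5, G+C=7
Perfect-match Tm = 2(5) + 4(7) = 10 + 28 = 38°C
Mismatches (positions where the bases are not complementary): 3 (at positions 1, 9, 11)
Effective Tm = 38 − 3×5 = 38 − 15 = 23°C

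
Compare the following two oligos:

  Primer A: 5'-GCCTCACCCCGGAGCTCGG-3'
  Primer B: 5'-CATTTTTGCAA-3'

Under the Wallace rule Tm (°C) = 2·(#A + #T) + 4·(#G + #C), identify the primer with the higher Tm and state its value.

Primer A: A+T=4, G+C=15 → Tm = 2(4)+4(15) = 68°C
Primer B: A+T=8, G+C=3 → Tm = 2(8)+4(3) = 28°C
68°C vs 28°C → primer A is higher.

Primer A, 68°C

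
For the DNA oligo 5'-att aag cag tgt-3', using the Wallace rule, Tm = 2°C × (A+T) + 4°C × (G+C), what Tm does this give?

G=3, C=1, A=4, T=4
AT pairs contribute 8, GC pairs contribute 4.
Tm = 2×8 + 4×4 = 32°C

32°C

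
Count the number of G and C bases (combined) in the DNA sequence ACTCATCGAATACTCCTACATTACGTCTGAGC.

C=10, A=9, T=9, G=4
Total G or C: 4 + 10 = 14

14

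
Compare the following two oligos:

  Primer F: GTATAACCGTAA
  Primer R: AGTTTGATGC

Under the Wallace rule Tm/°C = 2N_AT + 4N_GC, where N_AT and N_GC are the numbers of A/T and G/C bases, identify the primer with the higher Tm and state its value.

Primer F: A+T=8, G+C=4 → Tm = 2(8)+4(4) = 32°C
Primer R: A+T=6, G+C=4 → Tm = 2(6)+4(4) = 28°C
32°C vs 28°C → primer F is higher.

Primer F, 32°C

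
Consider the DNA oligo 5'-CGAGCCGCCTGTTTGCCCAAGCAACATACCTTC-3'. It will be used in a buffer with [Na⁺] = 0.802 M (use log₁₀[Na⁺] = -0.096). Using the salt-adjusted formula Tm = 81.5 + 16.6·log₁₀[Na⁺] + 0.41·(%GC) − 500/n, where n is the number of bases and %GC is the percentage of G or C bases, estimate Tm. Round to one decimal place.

88.4°C

Length n = 33. Base counts: C=13, T=7, G=6, A=7
G+C = 19, so %GC = 19/33 × 100 = 57.576%
Salt term: 16.6 × (-0.096) = -1.594
GC term: 0.41 × 57.576 = 23.606; length term: −500/33 = −15.152
Tm = 81.5 + (-1.594) + 23.606 − 15.152 = 88.36 → 88.4°C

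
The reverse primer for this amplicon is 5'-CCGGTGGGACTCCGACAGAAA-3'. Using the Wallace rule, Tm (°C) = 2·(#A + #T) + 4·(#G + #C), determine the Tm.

C=6, T=2, G=7, A=6
So N_AT = 8 and N_GC = 13.
Tm = 2(8) + 4(13) = 16 + 52 = 68°C

68°C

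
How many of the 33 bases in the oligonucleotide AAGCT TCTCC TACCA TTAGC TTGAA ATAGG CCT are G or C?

Base counts: C=9, G=5, T=10, A=9
G+C = 5 + 9 = 14

14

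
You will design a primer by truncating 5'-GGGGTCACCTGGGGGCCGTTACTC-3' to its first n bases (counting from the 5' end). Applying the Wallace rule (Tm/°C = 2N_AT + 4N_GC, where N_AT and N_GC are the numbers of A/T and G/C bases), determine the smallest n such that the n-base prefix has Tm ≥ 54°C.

First 14 bases: GGGGTCACCTGGGG → Tm = 50°C (< 54°C)
First 15 bases: GGGGTCACCTGGGGG → Tm = 54°C (≥ 54°C)
Each additional base adds 2°C (A/T) or 4°C (G/C), so Tm is non-decreasing in n; n = 15 is the first length to reach 54°C.

n = 15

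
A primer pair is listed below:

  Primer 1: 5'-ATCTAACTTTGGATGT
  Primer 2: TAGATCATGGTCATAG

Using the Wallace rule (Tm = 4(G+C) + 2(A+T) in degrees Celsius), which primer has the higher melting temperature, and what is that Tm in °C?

Primer 1: A+T=11, G+C=5 → Tm = 2(11)+4(5) = 42°C
Primer 2: A+T=10, G+C=6 → Tm = 2(10)+4(6) = 44°C
42°C vs 44°C → primer 2 is higher.

Primer 2, 44°C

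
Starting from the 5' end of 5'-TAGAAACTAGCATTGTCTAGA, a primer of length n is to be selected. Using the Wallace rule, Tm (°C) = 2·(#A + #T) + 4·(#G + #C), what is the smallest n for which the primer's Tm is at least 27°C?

n = 11

First 10 bases: TAGAAACTAG → Tm = 26°C (< 27°C)
First 11 bases: TAGAAACTAGC → Tm = 30°C (≥ 27°C)
Since every base adds ≥2°C, Tm only increases with n, so the threshold is first crossed at n = 11.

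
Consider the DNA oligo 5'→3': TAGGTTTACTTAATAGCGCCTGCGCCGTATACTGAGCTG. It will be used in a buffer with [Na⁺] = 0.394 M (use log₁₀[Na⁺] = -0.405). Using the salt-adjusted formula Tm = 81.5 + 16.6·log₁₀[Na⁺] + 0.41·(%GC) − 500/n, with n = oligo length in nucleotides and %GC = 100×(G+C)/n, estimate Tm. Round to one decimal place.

81.9°C

Length n = 39. Scanning the sequence gives A=8, G=10, T=12, C=9.
G+C = 19, so %GC = 19/39 × 100 = 48.718%
Salt term: 16.6 × (-0.405) = -6.723
GC term: 0.41 × 48.718 = 19.974; length term: −500/39 = −12.821
Tm = 81.5 + (-6.723) + 19.974 − 12.821 = 81.93 → 81.9°C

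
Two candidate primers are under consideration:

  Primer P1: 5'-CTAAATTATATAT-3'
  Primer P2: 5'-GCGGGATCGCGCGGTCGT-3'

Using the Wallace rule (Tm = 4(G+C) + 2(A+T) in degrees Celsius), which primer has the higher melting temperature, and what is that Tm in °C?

Primer P2, 64°C

Primer P1: A+T=12, G+C=1 → Tm = 2(12)+4(1) = 28°C
Primer P2: A+T=4, G+C=14 → Tm = 2(4)+4(14) = 64°C
28°C vs 64°C → primer P2 is higher.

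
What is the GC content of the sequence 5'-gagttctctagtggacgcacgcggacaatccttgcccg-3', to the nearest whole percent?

61%

Scanning the sequence gives A=7, T=8, G=11, C=12.
G+C = 11 + 12 = 23 out of 38 bases
%GC = 23/38 × 100 = 60.53% ≈ 61%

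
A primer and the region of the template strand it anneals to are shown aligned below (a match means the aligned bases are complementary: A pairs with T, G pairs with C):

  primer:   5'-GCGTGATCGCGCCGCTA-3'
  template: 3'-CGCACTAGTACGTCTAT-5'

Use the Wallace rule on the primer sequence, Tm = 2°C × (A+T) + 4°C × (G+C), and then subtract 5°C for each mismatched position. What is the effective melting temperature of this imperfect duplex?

Primer base counts: A=2, T=3, G=6, C=6 → A+T=5, G+C=12
Perfect-match Tm = 2(5) + 4(12) = 10 + 48 = 58°C
Mismatches (positions where the bases are not complementary): 4 (at positions 9, 10, 13, 15)
Effective Tm = 58 − 4×5 = 58 − 20 = 38°C

38°C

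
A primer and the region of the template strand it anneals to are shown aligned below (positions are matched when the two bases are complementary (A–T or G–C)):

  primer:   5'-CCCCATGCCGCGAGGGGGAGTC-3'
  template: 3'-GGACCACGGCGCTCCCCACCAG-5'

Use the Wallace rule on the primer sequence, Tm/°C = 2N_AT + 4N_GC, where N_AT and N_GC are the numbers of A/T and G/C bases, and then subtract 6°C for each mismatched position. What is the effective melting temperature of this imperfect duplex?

Primer base counts: A=3, T=2, G=9, C=8 → A+T=5, G+C=17
Perfect-match Tm = 2(5) + 4(17) = 10 + 68 = 78°C
Mismatches (positions where the bases are not complementary): 5 (at positions 3, 4, 5, 18, 19)
Effective Tm = 78 − 5×6 = 78 − 30 = 48°C

48°C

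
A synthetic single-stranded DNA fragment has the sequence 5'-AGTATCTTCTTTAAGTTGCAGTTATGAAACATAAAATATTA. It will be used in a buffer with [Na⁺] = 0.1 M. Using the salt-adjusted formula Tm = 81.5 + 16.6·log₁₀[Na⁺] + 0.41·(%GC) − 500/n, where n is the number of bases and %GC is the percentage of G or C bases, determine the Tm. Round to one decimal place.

Length n = 41. Counting bases: A=16, C=4, T=16, G=5
G+C = 9, so %GC = 9/41 × 100 = 21.951%
Salt term: 16.6 × (-1) = -16.6
GC term: 0.41 × 21.951 = 9; length term: −500/41 = −12.195
Tm = 81.5 + (-16.6) + 9 − 12.195 = 61.705 → 61.7°C

61.7°C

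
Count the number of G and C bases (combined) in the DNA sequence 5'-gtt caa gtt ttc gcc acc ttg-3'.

Scanning the sequence gives T=8, C=6, G=4, A=3.
Total G or C: 4 + 6 = 10

10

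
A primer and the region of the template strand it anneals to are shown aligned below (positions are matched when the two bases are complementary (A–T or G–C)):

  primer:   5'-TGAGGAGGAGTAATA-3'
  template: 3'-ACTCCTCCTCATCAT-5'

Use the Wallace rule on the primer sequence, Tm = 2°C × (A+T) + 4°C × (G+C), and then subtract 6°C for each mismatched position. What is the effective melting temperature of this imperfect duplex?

Primer base counts: A=6, T=3, G=6, C=0 → A+T=9, G+C=6
Perfect-match Tm = 2(9) + 4(6) = 18 + 24 = 42°C
Mismatches (positions where the bases are not complementary): 1 (at position 13)
Effective Tm = 42 − 1×6 = 42 − 6 = 36°C

36°C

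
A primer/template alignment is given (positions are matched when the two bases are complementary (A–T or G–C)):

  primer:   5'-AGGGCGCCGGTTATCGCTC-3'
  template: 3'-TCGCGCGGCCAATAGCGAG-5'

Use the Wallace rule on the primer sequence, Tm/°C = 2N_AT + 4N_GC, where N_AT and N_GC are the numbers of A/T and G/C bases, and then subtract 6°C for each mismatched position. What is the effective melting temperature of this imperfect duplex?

58°C

Primer base counts: A=2, T=4, G=7, C=6 → A+T=6, G+C=13
Perfect-match Tm = 2(6) + 4(13) = 12 + 52 = 64°C
Mismatches (positions where the bases are not complementary): 1 (at position 3)
Effective Tm = 64 − 1×6 = 64 − 6 = 58°C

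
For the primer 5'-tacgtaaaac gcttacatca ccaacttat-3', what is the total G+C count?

10

Counting bases: T=8, G=2, C=8, A=11
Total G or C: 2 + 8 = 10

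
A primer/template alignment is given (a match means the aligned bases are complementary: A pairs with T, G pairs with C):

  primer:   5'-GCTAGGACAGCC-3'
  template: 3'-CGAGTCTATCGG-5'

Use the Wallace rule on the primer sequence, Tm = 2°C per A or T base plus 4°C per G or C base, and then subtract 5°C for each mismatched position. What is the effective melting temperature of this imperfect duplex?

25°C

Primer base counts: A=3, T=1, G=4, C=4 → A+T=4, G+C=8
Perfect-match Tm = 2(4) + 4(8) = 8 + 32 = 40°C
Mismatches (positions where the bases are not complementary): 3 (at positions 4, 5, 8)
Effective Tm = 40 − 3×5 = 40 − 15 = 25°C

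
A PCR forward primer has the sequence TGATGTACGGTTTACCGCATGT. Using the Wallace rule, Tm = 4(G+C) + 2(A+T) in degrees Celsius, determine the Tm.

64°C

Base counts: T=8, A=4, C=4, G=6
So N_AT = 12 and N_GC = 10.
Tm = 4·10 + 2·12 = 40 + 24 = 64°C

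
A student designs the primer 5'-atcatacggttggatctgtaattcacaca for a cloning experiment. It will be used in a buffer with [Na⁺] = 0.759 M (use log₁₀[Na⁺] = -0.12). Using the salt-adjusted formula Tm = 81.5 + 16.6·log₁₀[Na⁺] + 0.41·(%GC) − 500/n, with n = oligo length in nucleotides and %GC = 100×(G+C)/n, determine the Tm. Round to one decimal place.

Length n = 29. Counting bases: C=6, G=5, T=9, A=9
G+C = 11, so %GC = 11/29 × 100 = 37.931%
Salt term: 16.6 × (-0.12) = -1.992
GC term: 0.41 × 37.931 = 15.552; length term: −500/29 = −17.241
Tm = 81.5 + (-1.992) + 15.552 − 17.241 = 77.819 → 77.8°C

77.8°C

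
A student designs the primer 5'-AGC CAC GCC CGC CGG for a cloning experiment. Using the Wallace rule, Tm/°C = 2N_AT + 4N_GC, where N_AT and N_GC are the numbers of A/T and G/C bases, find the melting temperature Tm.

56°C

Scanning the sequence gives C=8, G=5, A=2, T=0.
So N_AT = 2 and N_GC = 13.
Tm = 2×2 + 4×13 = 56°C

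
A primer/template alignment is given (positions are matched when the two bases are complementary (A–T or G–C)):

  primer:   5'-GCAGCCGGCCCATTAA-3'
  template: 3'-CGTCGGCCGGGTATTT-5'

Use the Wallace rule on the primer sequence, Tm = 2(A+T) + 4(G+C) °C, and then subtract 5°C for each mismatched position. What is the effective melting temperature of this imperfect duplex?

Primer base counts: A=4, T=2, G=4, C=6 → A+T=6, G+C=10
Perfect-match Tm = 2(6) + 4(10) = 12 + 40 = 52°C
Mismatches (positions where the bases are not complementary): 1 (at position 14)
Effective Tm = 52 − 1×5 = 52 − 5 = 47°C

47°C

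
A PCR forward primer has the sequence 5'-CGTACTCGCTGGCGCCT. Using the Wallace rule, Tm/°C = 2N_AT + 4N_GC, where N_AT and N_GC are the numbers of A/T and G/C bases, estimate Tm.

Scanning the sequence gives A=1, C=7, T=4, G=5.
A+T = 5, G+C = 12
Tm = 2(5) + 4(12) = 10 + 48 = 58°C

58°C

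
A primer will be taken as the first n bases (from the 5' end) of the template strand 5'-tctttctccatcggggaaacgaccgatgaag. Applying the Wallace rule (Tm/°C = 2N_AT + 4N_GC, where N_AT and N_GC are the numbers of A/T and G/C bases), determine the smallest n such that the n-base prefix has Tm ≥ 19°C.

First 7 bases: TCTTTCT → Tm = 18°C (< 19°C)
First 8 bases: TCTTTCTC → Tm = 22°C (≥ 19°C)
Each additional base adds 2°C (A/T) or 4°C (G/C), so Tm is non-decreasing in n; n = 8 is the first length to reach 19°C.

n = 8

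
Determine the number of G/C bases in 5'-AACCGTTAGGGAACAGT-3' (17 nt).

T=3, G=5, A=6, C=3
Total G or C: 5 + 3 = 8

8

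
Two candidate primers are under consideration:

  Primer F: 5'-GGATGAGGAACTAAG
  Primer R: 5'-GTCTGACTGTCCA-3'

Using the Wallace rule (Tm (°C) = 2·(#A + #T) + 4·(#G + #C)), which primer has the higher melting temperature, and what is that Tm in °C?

Primer F, 44°C

Primer F: A+T=8, G+C=7 → Tm = 2(8)+4(7) = 44°C
Primer R: A+T=6, G+C=7 → Tm = 2(6)+4(7) = 40°C
44°C vs 40°C → primer F is higher.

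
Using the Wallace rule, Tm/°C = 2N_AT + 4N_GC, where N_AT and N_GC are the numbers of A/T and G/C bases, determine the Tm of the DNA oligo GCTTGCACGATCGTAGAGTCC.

66°C

Counting bases: C=6, A=4, G=6, T=5
So N_AT = 9 and N_GC = 12.
Tm = 2(9) + 4(12) = 18 + 48 = 66°C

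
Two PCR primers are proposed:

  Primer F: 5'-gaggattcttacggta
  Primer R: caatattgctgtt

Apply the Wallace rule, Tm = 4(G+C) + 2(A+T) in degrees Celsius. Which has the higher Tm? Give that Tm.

Primer F, 46°C

Primer F: A+T=9, G+C=7 → Tm = 2(9)+4(7) = 46°C
Primer R: A+T=9, G+C=4 → Tm = 2(9)+4(4) = 34°C
46°C vs 34°C → primer F is higher.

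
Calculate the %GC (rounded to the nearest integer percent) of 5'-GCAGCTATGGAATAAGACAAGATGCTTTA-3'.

38%

Base counts: T=7, G=7, A=11, C=4
G+C = 7 + 4 = 11 out of 29 bases
%GC = 11/29 × 100 = 37.93% ≈ 38%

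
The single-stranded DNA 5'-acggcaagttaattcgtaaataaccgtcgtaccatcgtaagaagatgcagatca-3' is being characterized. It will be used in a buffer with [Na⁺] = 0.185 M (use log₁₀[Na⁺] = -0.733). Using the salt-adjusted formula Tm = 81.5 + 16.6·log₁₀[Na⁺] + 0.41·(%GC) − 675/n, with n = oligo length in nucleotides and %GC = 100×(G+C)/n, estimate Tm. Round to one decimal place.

73.5°C

Length n = 54. Scanning the sequence gives A=20, C=11, T=12, G=11.
G+C = 22, so %GC = 22/54 × 100 = 40.741%
Salt term: 16.6 × (-0.733) = -12.168
GC term: 0.41 × 40.741 = 16.704; length term: −675/54 = −12.5
Tm = 81.5 + (-12.168) + 16.704 − 12.5 = 73.536 → 73.5°C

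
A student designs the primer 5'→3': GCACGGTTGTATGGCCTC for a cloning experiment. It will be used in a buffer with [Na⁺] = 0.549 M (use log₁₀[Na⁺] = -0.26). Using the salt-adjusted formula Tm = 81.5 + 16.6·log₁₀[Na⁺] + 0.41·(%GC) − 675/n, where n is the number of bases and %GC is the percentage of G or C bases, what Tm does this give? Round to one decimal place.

64.7°C

Length n = 18. Scanning the sequence gives C=5, G=6, A=2, T=5.
G+C = 11, so %GC = 11/18 × 100 = 61.111%
Salt term: 16.6 × (-0.26) = -4.316
GC term: 0.41 × 61.111 = 25.056; length term: −675/18 = −37.5
Tm = 81.5 + (-4.316) + 25.056 − 37.5 = 64.74 → 64.7°C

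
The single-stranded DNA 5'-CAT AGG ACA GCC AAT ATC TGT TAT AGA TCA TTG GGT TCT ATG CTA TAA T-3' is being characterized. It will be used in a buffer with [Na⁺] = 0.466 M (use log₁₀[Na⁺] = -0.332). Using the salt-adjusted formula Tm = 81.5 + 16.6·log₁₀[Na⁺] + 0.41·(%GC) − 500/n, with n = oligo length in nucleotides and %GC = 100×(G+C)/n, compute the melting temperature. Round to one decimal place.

Length n = 49. Scanning the sequence gives G=9, T=17, C=8, A=15.
G+C = 17, so %GC = 17/49 × 100 = 34.694%
Salt term: 16.6 × (-0.332) = -5.511
GC term: 0.41 × 34.694 = 14.225; length term: −500/49 = −10.204
Tm = 81.5 + (-5.511) + 14.225 − 10.204 = 80.01 → 80.0°C

80.0°C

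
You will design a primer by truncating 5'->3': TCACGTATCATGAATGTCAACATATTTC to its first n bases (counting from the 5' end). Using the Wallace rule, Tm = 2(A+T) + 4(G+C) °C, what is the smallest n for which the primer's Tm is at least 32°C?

n = 12

First 11 bases: TCACGTATCAT → Tm = 30°C (< 32°C)
First 12 bases: TCACGTATCATG → Tm = 34°C (≥ 32°C)
Each additional base adds 2°C (A/T) or 4°C (G/C), so Tm is non-decreasing in n; n = 12 is the first length to reach 32°C.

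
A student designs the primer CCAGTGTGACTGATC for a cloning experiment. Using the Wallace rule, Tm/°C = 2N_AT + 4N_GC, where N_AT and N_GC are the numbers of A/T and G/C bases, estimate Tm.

46°C

A=3, G=4, C=4, T=4
So N_AT = 7 and N_GC = 8.
Tm = 2(7) + 4(8) = 14 + 32 = 46°C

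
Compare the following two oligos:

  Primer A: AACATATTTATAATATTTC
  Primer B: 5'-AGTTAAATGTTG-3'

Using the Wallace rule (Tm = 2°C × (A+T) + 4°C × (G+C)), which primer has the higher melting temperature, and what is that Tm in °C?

Primer A, 42°C

Primer A: A+T=17, G+C=2 → Tm = 2(17)+4(2) = 42°C
Primer B: A+T=9, G+C=3 → Tm = 2(9)+4(3) = 30°C
42°C vs 30°C → primer A is higher.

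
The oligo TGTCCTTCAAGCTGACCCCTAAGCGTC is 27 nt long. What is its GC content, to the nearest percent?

56%

Scanning the sequence gives A=5, T=7, C=10, G=5.
G+C = 5 + 10 = 15 out of 27 bases
%GC = 15/27 × 100 = 55.56% ≈ 56%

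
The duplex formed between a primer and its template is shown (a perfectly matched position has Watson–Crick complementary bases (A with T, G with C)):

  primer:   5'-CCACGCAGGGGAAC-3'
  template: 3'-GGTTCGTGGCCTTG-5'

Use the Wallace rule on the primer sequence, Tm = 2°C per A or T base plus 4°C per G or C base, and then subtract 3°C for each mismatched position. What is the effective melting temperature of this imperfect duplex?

39°C

Primer base counts: A=4, T=0, G=5, C=5 → A+T=4, G+C=10
Perfect-match Tm = 2(4) + 4(10) = 8 + 40 = 48°C
Mismatches (positions where the bases are not complementary): 3 (at positions 4, 8, 9)
Effective Tm = 48 − 3×3 = 48 − 9 = 39°C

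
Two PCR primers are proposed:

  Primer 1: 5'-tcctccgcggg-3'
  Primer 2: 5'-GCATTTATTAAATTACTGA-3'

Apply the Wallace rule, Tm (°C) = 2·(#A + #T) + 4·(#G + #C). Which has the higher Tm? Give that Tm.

Primer 1: A+T=2, G+C=9 → Tm = 2(2)+4(9) = 40°C
Primer 2: A+T=15, G+C=4 → Tm = 2(15)+4(4) = 46°C
40°C vs 46°C → primer 2 is higher.

Primer 2, 46°C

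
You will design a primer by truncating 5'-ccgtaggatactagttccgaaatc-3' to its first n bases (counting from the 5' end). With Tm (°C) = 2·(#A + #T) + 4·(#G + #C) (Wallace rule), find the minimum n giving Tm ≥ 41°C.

First 13 bases: CCGTAGGATACTA → Tm = 38°C (< 41°C)
First 14 bases: CCGTAGGATACTAG → Tm = 42°C (≥ 41°C)
Since every base adds ≥2°C, Tm only increases with n, so the threshold is first crossed at n = 14.

n = 14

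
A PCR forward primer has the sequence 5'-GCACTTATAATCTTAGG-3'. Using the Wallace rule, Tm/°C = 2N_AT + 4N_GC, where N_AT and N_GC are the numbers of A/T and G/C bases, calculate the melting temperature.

46°C

Scanning the sequence gives C=3, A=5, G=3, T=6.
So N_AT = 11 and N_GC = 6.
Tm = 2(11) + 4(6) = 22 + 24 = 46°C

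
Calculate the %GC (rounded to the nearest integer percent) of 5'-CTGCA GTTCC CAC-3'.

62%

Base counts: G=2, A=2, C=6, T=3
G+C = 2 + 6 = 8 out of 13 bases
%GC = 8/13 × 100 = 61.54% ≈ 62%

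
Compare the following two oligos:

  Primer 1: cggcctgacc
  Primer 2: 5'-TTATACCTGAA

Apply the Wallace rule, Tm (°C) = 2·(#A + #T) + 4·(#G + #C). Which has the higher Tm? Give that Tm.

Primer 1: A+T=2, G+C=8 → Tm = 2(2)+4(8) = 36°C
Primer 2: A+T=8, G+C=3 → Tm = 2(8)+4(3) = 28°C
36°C vs 28°C → primer 1 is higher.

Primer 1, 36°C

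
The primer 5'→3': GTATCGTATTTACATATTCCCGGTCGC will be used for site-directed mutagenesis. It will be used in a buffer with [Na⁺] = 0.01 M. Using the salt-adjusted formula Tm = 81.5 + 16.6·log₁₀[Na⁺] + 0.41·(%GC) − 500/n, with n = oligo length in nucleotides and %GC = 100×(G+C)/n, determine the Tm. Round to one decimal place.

48.0°C

Length n = 27. Counting bases: G=5, A=5, T=10, C=7
G+C = 12, so %GC = 12/27 × 100 = 44.444%
Salt term: 16.6 × (-2) = -33.2
GC term: 0.41 × 44.444 = 18.222; length term: −500/27 = −18.519
Tm = 81.5 + (-33.2) + 18.222 − 18.519 = 48.003 → 48.0°C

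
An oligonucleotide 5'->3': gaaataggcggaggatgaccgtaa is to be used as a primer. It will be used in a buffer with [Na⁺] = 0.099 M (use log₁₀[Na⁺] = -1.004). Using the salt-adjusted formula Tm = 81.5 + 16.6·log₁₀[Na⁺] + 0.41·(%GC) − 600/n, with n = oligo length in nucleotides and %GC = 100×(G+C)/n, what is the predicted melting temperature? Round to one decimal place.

60.3°C

Length n = 24. Base counts: T=3, A=9, G=9, C=3
G+C = 12, so %GC = 12/24 × 100 = 50%
Salt term: 16.6 × (-1.004) = -16.666
GC term: 0.41 × 50 = 20.5; length term: −600/24 = −25
Tm = 81.5 + (-16.666) + 20.5 − 25 = 60.334 → 60.3°C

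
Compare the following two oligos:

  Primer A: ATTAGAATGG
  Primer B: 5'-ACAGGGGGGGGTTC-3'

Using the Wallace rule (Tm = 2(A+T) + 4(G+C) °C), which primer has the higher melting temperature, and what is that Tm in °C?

Primer A: A+T=7, G+C=3 → Tm = 2(7)+4(3) = 26°C
Primer B: A+T=4, G+C=10 → Tm = 2(4)+4(10) = 48°C
26°C vs 48°C → primer B is higher.

Primer B, 48°C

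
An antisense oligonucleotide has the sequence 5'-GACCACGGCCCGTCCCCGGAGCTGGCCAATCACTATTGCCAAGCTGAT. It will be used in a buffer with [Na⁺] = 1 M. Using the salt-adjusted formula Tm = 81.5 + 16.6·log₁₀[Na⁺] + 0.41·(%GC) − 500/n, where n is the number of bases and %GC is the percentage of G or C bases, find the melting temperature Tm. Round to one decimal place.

Length n = 48. Scanning the sequence gives C=18, A=10, G=12, T=8.
G+C = 30, so %GC = 30/48 × 100 = 62.5%
Salt term: 16.6 × (0) = 0
GC term: 0.41 × 62.5 = 25.625; length term: −500/48 = −10.417
Tm = 81.5 + (0) + 25.625 − 10.417 = 96.708 → 96.7°C

96.7°C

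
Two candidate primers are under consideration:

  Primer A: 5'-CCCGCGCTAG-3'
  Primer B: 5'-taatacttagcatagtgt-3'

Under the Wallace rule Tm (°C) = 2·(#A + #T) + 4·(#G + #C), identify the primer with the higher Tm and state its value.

Primer B, 46°C

Primer A: A+T=2, G+C=8 → Tm = 2(2)+4(8) = 36°C
Primer B: A+T=13, G+C=5 → Tm = 2(13)+4(5) = 46°C
36°C vs 46°C → primer B is higher.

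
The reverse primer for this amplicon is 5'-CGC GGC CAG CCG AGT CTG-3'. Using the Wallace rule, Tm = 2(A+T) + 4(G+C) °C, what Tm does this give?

64°C

Base counts: A=2, C=7, T=2, G=7
AT pairs contribute 4, GC pairs contribute 14.
Tm = 2(4) + 4(14) = 8 + 56 = 64°C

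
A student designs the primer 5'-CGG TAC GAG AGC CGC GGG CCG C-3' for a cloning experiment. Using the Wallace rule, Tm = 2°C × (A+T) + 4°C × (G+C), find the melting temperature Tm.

Scanning the sequence gives T=1, G=10, A=3, C=8.
A+T = 4, G+C = 18
Tm = 2(4) + 4(18) = 8 + 72 = 80°C

80°C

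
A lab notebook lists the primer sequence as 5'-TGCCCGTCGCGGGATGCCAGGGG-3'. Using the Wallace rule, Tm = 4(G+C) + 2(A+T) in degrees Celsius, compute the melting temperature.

82°C

Scanning the sequence gives G=11, A=2, C=7, T=3.
So N_AT = 5 and N_GC = 18.
Tm = 2(5) + 4(18) = 10 + 72 = 82°C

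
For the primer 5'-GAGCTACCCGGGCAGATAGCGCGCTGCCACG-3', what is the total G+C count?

22

Scanning the sequence gives A=6, T=3, C=11, G=11.
Total G or C: 11 + 11 = 22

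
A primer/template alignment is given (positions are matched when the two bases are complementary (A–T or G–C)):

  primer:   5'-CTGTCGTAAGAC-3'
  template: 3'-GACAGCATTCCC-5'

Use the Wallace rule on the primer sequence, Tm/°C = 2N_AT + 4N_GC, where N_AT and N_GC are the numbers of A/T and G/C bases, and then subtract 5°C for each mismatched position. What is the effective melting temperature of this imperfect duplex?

26°C

Primer base counts: A=3, T=3, G=3, C=3 → A+T=6, G+C=6
Perfect-match Tm = 2(6) + 4(6) = 12 + 24 = 36°C
Mismatches (positions where the bases are not complementary): 2 (at positions 11, 12)
Effective Tm = 36 − 2×5 = 36 − 10 = 26°C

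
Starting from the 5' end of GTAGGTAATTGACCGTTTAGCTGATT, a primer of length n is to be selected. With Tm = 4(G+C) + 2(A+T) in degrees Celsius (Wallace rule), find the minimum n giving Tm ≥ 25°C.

First 9 bases: GTAGGTAAT → Tm = 24°C (< 25°C)
First 10 bases: GTAGGTAATT → Tm = 26°C (≥ 25°C)
Each additional base adds 2°C (A/T) or 4°C (G/C), so Tm is non-decreasing in n; n = 10 is the first length to reach 25°C.

n = 10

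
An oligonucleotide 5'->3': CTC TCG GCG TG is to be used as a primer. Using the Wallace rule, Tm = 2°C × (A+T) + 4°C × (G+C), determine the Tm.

Scanning the sequence gives G=4, C=4, T=3, A=0.
AT pairs contribute 3, GC pairs contribute 8.
Tm = 2(3) + 4(8) = 6 + 32 = 38°C

38°C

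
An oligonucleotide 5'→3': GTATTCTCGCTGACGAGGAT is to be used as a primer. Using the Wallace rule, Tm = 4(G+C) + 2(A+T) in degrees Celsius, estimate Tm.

Counting bases: C=4, T=6, A=4, G=6
A+T = 10, G+C = 10
Tm = 4·10 + 2·10 = 40 + 20 = 60°C

60°C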